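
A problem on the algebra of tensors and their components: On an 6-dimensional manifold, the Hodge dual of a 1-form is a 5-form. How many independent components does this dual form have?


The Hodge dual of a p-form on an n-dimensional manifold is an (n-p)-form.
n = 6, p = 1, so dual degree = 6 - 1 = 5
The number of components is C(n, n-p) = C(6, 5) = 6

6


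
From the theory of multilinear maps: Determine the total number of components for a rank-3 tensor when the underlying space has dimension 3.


The number of components of a rank-r tensor in d dimensions is d^r.
Here d = 3 and r = 3.
3^3 = 27

27


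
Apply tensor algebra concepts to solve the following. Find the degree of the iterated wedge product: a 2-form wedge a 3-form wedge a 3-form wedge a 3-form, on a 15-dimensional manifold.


The degree of a wedge product is the sum of the degrees of the individual forms.
Degrees: 2, 3, 3, 3
Total degree = 2 + 3 + 3 + 3 = 11

11


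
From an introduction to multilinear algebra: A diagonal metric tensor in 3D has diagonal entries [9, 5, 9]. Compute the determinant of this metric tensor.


For a diagonal metric, the determinant is the product of diagonal entries.
Diagonal entries: 9, 5, 9
det(g) = 9 * 5 * 9 = 405

405


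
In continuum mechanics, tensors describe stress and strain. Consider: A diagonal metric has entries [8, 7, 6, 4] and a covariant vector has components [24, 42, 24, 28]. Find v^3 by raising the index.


To raise an index with a diagonal metric: v^i = v_i / g_{ii}.
For index 3: v_3 = 24, g_{33} = 6
v^3 = 24 / 6 = 4

4


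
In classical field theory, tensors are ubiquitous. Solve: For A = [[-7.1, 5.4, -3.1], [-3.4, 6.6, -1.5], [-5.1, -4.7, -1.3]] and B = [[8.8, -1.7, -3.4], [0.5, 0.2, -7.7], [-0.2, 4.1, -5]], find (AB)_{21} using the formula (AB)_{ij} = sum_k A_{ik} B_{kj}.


(AB)_{ij} = sum_k A_{ik} B_{kj}.
For i=2, j=1:
A_{21} * B_{11} = -3.4 * 8.8 = -29.92
A_{22} * B_{21} = 6.6 * 0.5 = 3.3
A_{23} * B_{31} = -1.5 * -0.2 = 0.3
Sum = -29.92 + 3.3 + 0.3 = -26.32

-26.32


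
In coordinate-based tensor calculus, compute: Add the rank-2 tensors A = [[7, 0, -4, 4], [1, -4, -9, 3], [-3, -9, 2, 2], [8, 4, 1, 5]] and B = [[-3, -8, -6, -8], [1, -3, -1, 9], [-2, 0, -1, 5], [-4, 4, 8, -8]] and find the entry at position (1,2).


Tensor addition is component-wise: (A + B)_{ij} = A_{ij} + B_{ij}.
A_{12} = 0
B_{12} = -8
(A + B)_{12} = 0 + -8 = -8

-8


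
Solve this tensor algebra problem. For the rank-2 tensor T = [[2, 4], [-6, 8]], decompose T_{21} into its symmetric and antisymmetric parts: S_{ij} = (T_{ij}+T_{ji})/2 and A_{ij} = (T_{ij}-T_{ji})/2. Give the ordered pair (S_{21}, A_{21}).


T_{21} = -6
T_{12} = 4
S_{21} = (-6 + 4)/2 = -2/2 = -1
A_{21} = (-6 - 4)/2 = -10/2 = -5
Check: S + A = -1 + -5 = -6 = T_{21}.

(-1, -5)


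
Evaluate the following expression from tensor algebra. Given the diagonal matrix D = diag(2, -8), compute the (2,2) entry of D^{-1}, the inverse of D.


For a diagonal matrix, the inverse has entries (D^{-1})_{ii} = 1/d_{ii}.
The diagonal entries are: d_{11} = 2, d_{22} = -8
We need (D^{-1})_{22} = 1/d_{22} = 1/-8 = -1/8

-1/8


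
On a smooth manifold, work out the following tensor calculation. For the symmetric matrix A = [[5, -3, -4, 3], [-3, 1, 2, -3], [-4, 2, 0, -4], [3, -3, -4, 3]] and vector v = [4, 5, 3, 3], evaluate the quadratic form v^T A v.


First compute Av:
(Av)_1 = 5*4 + -3*5 + -4*3 + 3*3 = 2
(Av)_2 = -3*4 + 1*5 + 2*3 + -3*3 = -10
(Av)_3 = -4*4 + 2*5 + 0*3 + -4*3 = -18
(Av)_4 = 3*4 + -3*5 + -4*3 + 3*3 = -6
Av = [2, -10, -18, -6]
Then v^T (Av) = 4*2 + 5*-10 + 3*-18 + 3*-6
= 8 + -50 + -54 + -18 = -114

-114


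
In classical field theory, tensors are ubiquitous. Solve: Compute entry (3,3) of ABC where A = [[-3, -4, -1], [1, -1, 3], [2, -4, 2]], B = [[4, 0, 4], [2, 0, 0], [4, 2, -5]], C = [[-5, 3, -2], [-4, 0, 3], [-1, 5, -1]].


(ABC)_{33} = sum_m (AB)_{3m} C_{m3}. First compute row 3 of AB.
(AB)_{31} = 2*4 + -4*2 + 2*4 = 8
(AB)_{32} = 2*0 + -4*0 + 2*2 = 4
(AB)_{33} = 2*4 + -4*0 + 2*-5 = -2
Now contract with column 3 of C:
(AB)_{31} * C_{13} = 8 * -2 = -16
(AB)_{32} * C_{23} = 4 * 3 = 12
(AB)_{33} * C_{33} = -2 * -1 = 2
(ABC)_{33} = -16 + 12 + 2 = -2

-2


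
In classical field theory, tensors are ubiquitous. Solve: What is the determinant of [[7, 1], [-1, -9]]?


For a 2x2 matrix [[a, b], [c, d]], det = a*d - b*c.
a = 7, b = 1, c = -1, d = -9
a*d = 7 * -9 = -63
b*c = 1 * -1 = -1
det = -63 - -1 = -62

-62


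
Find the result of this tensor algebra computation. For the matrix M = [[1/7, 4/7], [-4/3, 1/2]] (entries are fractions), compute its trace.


The trace is the sum of diagonal entries.
Diagonal: M[1,1] = 1/7, M[2,2] = 1/2
Tr(M) = 1/7 + 1/2
Computing step by step:
After adding M[1,1]: 1/7
After adding M[2,2]: 9/14
Tr(M) = 9/14

9/14


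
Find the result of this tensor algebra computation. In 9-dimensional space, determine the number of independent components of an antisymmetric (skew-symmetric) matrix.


An antisymmetric rank-2 tensor satisfies A_{ij} = -A_{ji}, so diagonal entries are zero.
The independent components are the upper-triangular entries: C(n, 2) = n(n-1)/2.
n = 9
C(9, 2) = 9 * 8 / 2 = 72 / 2 = 36

36


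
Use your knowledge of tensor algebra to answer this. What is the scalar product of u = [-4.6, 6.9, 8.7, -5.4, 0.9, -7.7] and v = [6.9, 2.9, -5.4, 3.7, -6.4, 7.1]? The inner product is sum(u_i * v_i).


The inner product u . v = sum of u_i * v_i.
Term-by-term: -4.6 * 6.9, 6.9 * 2.9, 8.7 * -5.4, -5.4 * 3.7, 0.9 * -6.4, -7.7 * 7.1
Products: -31.74, 20.01, -46.98, -19.98, -5.76, -54.67
Sum = -31.74 + 20.01 + -46.98 + -19.98 + -5.76 + -54.67 = -139.12

-139.12


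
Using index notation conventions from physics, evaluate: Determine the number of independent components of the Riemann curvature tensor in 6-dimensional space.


The Riemann tensor in d dimensions has d^2(d^2 - 1)/12 independent components.
d = 6, so d^2 = 36
d^2 - 1 = 35
d^2(d^2 - 1) = 36 * 35 = 1260
Divide by 12: 1260 / 12 = 105

105


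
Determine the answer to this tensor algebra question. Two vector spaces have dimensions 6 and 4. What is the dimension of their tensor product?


The dimension of a tensor product is the product of dimensions.
dim(V) = 6, dim(W) = 4
dim(V (x) W) = 6 * 4 = 24

24


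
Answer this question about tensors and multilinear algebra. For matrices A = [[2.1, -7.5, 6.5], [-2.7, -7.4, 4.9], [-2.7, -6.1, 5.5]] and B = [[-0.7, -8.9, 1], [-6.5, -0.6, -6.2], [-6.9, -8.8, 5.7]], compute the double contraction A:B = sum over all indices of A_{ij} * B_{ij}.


A:B = sum over all i,j of A_{ij} * B_{ij}.
Row 1: 2.1*-0.7=-1.47, -7.5*-8.9=66.75, 6.5*1=6.5 => row sum = 71.78
Row 2: -2.7*-6.5=17.55, -7.4*-0.6=4.44, 4.9*-6.2=-30.38 => row sum = -8.39
Row 3: -2.7*-6.9=18.63, -6.1*-8.8=53.68, 5.5*5.7=31.35 => row sum = 103.66
Total = 71.78 + -8.39 + 103.66 = 167.05

167.05


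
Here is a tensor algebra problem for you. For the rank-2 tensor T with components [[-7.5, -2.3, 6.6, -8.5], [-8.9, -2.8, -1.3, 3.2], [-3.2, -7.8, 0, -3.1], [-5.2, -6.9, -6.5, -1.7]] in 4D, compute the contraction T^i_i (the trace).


The contraction (trace) of a rank-2 tensor is the sum of its diagonal elements.
Diagonal entries: A[1,1] = -7.5, A[2,2] = -2.8, A[3,3] = 0, A[4,4] = -1.7
Tr(A) = -7.5 + -2.8 + 0 + -1.7 = -12

-12


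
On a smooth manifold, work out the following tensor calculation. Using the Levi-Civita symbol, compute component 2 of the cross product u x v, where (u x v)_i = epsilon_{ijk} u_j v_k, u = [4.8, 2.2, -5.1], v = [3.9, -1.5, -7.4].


(u x v)_2 = sum_{j,k} epsilon_{2jk} u_j v_k. Only permutations of (1,2,3) contribute; the two non-zero terms are:
eps_{213} u_1 v_3 = -1 * 4.8 * -7.4 = 35.52
eps_{231} u_3 v_1 = 1 * -5.1 * 3.9 = -19.89
(u x v)_2 = 15.63

15.63


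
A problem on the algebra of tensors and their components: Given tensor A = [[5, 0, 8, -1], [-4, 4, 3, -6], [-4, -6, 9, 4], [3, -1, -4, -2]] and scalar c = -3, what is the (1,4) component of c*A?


Scalar multiplication: (cA)_{ij} = c * A_{ij}.
c = -3
A_{14} = -1
(cA)_{14} = -3 * -1 = 3

3


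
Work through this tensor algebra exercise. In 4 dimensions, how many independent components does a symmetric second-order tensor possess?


A symmetric rank-2 tensor in d dimensions has d(d+1)/2 independent components.
d = 4
d(d+1)/2 = 4 * 5 / 2 = 20 / 2 = 10

10


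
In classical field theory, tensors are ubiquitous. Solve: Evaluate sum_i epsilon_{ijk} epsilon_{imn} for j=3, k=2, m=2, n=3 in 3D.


Using the identity: epsilon_{ijk} epsilon_{imn} = delta_{jm} delta_{kn} - delta_{jn} delta_{km}.
delta_{32} = 0
delta_{23} = 0
delta_{33} = 1
delta_{22} = 1
Result = 0 * 0 - 1 * 1 = 0 - 1 = -1

-1


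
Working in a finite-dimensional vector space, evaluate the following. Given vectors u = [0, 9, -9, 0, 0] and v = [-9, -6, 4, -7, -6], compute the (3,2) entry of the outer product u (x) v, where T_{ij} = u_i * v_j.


The outer product entry T_{ij} = u_i * v_j.
We need i=3, j=2.
u_3 = -9, v_2 = -6
T_{3,2} = -9 * -6 = 54

54


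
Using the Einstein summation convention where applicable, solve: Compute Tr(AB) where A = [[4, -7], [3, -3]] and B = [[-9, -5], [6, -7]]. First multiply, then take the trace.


Tr(AB) = sum_i (AB)_{ii} where (AB)_{ii} = sum_k A_{ik} B_{ki}.
(AB)_{11} = 4*-9 + -7*6 = -78
(AB)_{22} = 3*-5 + -3*-7 = 6
Tr(AB) = -78 + 6 = -72

-72


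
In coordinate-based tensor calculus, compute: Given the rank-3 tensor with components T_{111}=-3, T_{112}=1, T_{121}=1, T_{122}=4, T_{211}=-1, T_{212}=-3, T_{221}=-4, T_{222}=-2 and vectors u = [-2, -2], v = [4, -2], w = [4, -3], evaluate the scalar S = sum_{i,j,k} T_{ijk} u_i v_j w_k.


S = sum over i,j,k of T_{ijk} u_i v_j w_k. Expanding all 8 terms:
T_{111}*u_1*v_1*w_1 = -3*-2*4*4 = 96  (running total: 96)
T_{112}*u_1*v_1*w_2 = 1*-2*4*-3 = 24  (running total: 120)
T_{121}*u_1*v_2*w_1 = 1*-2*-2*4 = 16  (running total: 136)
T_{122}*u_1*v_2*w_2 = 4*-2*-2*-3 = -48  (running total: 88)
T_{211}*u_2*v_1*w_1 = -1*-2*4*4 = 32  (running total: 120)
T_{212}*u_2*v_1*w_2 = -3*-2*4*-3 = -72  (running total: 48)
T_{221}*u_2*v_2*w_1 = -4*-2*-2*4 = -64  (running total: -16)
T_{222}*u_2*v_2*w_2 = -2*-2*-2*-3 = 24  (running total: 8)
S = 8

8


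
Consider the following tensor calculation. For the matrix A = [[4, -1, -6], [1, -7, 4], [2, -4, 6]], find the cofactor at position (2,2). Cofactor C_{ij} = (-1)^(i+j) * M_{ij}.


To find cofactor C_{22}, delete row 2 and column 2.
The resulting 2x2 submatrix is: [[4, -6], [2, 6]]
Minor M_{22} = 4*6 - -6*2
  = 24 - -12 = 36
Sign = (-1)^(2+2) = (-1)^4 = 1
Cofactor C_{22} = 1 * 36 = 36

36


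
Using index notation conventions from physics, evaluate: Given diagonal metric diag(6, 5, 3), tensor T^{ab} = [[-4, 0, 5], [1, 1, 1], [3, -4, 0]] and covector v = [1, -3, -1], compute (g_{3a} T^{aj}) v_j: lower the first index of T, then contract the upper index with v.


Step 1: lower the first index. For a diagonal metric, g_{ia} T^{aj} = g_{ii} T^{ij} (no sum on i).
g_{33} = 3
S_3{}^1 = 3 * T^{31} = 3 * 3 = 9
S_3{}^2 = 3 * T^{32} = 3 * -4 = -12
S_3{}^3 = 3 * T^{33} = 3 * 0 = 0
Step 2: contract S_3{}^j with v_j.
S_3{}^1 * v_1 = 9 * 1 = 9
S_3{}^2 * v_2 = -12 * -3 = 36
S_3{}^3 * v_3 = 0 * -1 = 0
Result = 9 + 36 + 0 = 45

45


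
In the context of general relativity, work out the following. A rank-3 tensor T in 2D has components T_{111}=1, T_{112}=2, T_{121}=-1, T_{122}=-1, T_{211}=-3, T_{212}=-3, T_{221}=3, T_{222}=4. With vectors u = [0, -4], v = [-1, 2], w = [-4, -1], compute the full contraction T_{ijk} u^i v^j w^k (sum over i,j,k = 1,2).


S = sum over i,j,k of T_{ijk} u_i v_j w_k. Expanding all 8 terms:
T_{111}*u_1*v_1*w_1 = 1*0*-1*-4 = 0  (running total: 0)
T_{112}*u_1*v_1*w_2 = 2*0*-1*-1 = 0  (running total: 0)
T_{121}*u_1*v_2*w_1 = -1*0*2*-4 = 0  (running total: 0)
T_{122}*u_1*v_2*w_2 = -1*0*2*-1 = 0  (running total: 0)
T_{211}*u_2*v_1*w_1 = -3*-4*-1*-4 = 48  (running total: 48)
T_{212}*u_2*v_1*w_2 = -3*-4*-1*-1 = 12  (running total: 60)
T_{221}*u_2*v_2*w_1 = 3*-4*2*-4 = 96  (running total: 156)
T_{222}*u_2*v_2*w_2 = 4*-4*2*-1 = 32  (running total: 188)
S = 188

188


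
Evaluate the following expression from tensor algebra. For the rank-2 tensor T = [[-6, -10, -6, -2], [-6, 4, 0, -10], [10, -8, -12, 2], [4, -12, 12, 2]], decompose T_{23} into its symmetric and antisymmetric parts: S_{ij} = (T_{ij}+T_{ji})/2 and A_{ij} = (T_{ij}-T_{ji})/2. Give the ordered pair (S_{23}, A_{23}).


T_{23} = 0
T_{32} = -8
S_{23} = (0 + -8)/2 = -8/2 = -4
A_{23} = (0 - -8)/2 = 8/2 = 4
Check: S + A = -4 + 4 = 0 = T_{23}.

(-4, 4)


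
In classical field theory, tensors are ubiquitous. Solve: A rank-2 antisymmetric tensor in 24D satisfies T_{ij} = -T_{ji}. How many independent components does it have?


An antisymmetric rank-2 tensor satisfies A_{ij} = -A_{ji}, so diagonal entries are zero.
The independent components are the upper-triangular entries: C(n, 2) = n(n-1)/2.
n = 24
C(24, 2) = 24 * 23 / 2 = 552 / 2 = 276

276


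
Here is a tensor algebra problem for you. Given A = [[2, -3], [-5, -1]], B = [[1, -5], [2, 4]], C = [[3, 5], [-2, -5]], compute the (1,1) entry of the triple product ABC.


(ABC)_{11} = sum_m (AB)_{1m} C_{m1}. First compute row 1 of AB.
(AB)_{11} = 2*1 + -3*2 = -4
(AB)_{12} = 2*-5 + -3*4 = -22
Now contract with column 1 of C:
(AB)_{11} * C_{11} = -4 * 3 = -12
(AB)_{12} * C_{21} = -22 * -2 = 44
(ABC)_{11} = -12 + 44 = 32

32


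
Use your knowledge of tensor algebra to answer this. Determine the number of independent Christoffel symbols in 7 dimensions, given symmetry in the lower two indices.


Christoffel symbols Gamma^k_{ij} are symmetric in i,j, so there are d * d(d+1)/2 independent symbols.
d = 7
d(d+1)/2 = 7 * 8 / 2 = 28
Total = 7 * 28 = 196

196


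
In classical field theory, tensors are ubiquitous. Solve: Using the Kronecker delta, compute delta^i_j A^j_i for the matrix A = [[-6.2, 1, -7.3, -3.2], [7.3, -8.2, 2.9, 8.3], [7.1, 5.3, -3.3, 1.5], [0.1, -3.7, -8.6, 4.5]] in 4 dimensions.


The contraction (trace) of a rank-2 tensor is the sum of its diagonal elements.
Diagonal entries: A[1,1] = -6.2, A[2,2] = -8.2, A[3,3] = -3.3, A[4,4] = 4.5
Tr(A) = -6.2 + -8.2 + -3.3 + 4.5 = -13.2

-13.2


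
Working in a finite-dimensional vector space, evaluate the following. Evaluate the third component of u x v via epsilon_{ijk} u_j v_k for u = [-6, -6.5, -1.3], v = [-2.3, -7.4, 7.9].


(u x v)_3 = sum_{j,k} epsilon_{3jk} u_j v_k. Only permutations of (1,2,3) contribute; the two non-zero terms are:
eps_{312} u_1 v_2 = 1 * -6 * -7.4 = 44.4
eps_{321} u_2 v_1 = -1 * -6.5 * -2.3 = -14.95
(u x v)_3 = 29.45

29.45


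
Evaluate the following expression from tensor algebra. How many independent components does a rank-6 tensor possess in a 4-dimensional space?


The number of components of a rank-r tensor in d dimensions is d^r.
Here d = 4 and r = 6.
4^6 = 4096

4096


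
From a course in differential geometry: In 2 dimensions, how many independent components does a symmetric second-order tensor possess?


A symmetric rank-2 tensor in d dimensions has d(d+1)/2 independent components.
d = 2
d(d+1)/2 = 2 * 3 / 2 = 6 / 2 = 3

3


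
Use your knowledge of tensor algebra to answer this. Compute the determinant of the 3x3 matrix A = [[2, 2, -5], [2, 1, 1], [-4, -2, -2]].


Expanding along the first row, det(A) = a11*M_11 - a12*M_12 + a13*M_13, where M_1j is the (1,j) minor.
Minor M_11 = 1*-2 - 1*-2 = 0
Minor M_12 = 2*-2 - 1*-4 = 0
Minor M_13 = 2*-2 - 1*-4 = 0
det = 2*(0) - 2*(0) + -5*(0)
    = 0 - 0 + 0
    = 0

0


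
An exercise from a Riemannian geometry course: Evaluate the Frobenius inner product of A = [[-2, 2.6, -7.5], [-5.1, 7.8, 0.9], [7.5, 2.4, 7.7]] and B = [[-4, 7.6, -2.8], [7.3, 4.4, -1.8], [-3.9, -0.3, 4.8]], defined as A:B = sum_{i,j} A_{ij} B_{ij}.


A:B = sum over all i,j of A_{ij} * B_{ij}.
Row 1: -2*-4=8, 2.6*7.6=19.76, -7.5*-2.8=21 => row sum = 48.76
Row 2: -5.1*7.3=-37.23, 7.8*4.4=34.32, 0.9*-1.8=-1.62 => row sum = -4.53
Row 3: 7.5*-3.9=-29.25, 2.4*-0.3=-0.72, 7.7*4.8=36.96 => row sum = 6.99
Total = 48.76 + -4.53 + 6.99 = 51.22

51.22


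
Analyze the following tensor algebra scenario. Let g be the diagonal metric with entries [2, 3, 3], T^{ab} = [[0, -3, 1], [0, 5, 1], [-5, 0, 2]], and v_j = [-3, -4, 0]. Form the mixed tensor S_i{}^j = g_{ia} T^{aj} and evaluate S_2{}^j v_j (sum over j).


Step 1: lower the first index. For a diagonal metric, g_{ia} T^{aj} = g_{ii} T^{ij} (no sum on i).
g_{22} = 3
S_2{}^1 = 3 * T^{21} = 3 * 0 = 0
S_2{}^2 = 3 * T^{22} = 3 * 5 = 15
S_2{}^3 = 3 * T^{23} = 3 * 1 = 3
Step 2: contract S_2{}^j with v_j.
S_2{}^1 * v_1 = 0 * -3 = 0
S_2{}^2 * v_2 = 15 * -4 = -60
S_2{}^3 * v_3 = 3 * 0 = 0
Result = 0 + -60 + 0 = -60

-60


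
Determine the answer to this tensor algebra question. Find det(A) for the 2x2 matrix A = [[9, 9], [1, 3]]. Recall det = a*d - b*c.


For a 2x2 matrix [[a, b], [c, d]], det = a*d - b*c.
a = 9, b = 9, c = 1, d = 3
a*d = 9 * 3 = 27
b*c = 9 * 1 = 9
det = 27 - 9 = 18

18


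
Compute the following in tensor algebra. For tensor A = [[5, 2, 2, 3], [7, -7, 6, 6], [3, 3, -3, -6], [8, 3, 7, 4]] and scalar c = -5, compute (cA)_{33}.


Scalar multiplication: (cA)_{ij} = c * A_{ij}.
c = -5
A_{33} = -3
(cA)_{33} = -5 * -3 = 15

15


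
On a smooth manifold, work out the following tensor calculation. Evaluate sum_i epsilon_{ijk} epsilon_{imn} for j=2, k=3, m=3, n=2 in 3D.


Using the identity: epsilon_{ijk} epsilon_{imn} = delta_{jm} delta_{kn} - delta_{jn} delta_{km}.
delta_{23} = 0
delta_{32} = 0
delta_{22} = 1
delta_{33} = 1
Result = 0 * 0 - 1 * 1 = 0 - 1 = -1

-1


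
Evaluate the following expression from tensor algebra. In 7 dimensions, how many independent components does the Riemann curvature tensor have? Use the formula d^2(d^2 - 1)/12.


The Riemann tensor in d dimensions has d^2(d^2 - 1)/12 independent components.
d = 7, so d^2 = 49
d^2 - 1 = 48
d^2(d^2 - 1) = 49 * 48 = 2352
Divide by 12: 2352 / 12 = 196

196


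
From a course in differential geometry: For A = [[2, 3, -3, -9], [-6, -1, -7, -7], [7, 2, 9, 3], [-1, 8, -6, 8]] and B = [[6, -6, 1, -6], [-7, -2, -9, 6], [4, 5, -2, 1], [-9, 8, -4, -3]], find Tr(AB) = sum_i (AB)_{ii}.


Tr(AB) = sum_i (AB)_{ii} where (AB)_{ii} = sum_k A_{ik} B_{ki}.
(AB)_{11} = 2*6 + 3*-7 + -3*4 + -9*-9 = 60
(AB)_{22} = -6*-6 + -1*-2 + -7*5 + -7*8 = -53
(AB)_{33} = 7*1 + 2*-9 + 9*-2 + 3*-4 = -41
(AB)_{44} = -1*-6 + 8*6 + -6*1 + 8*-3 = 24
Tr(AB) = 60 + -53 + -41 + 24 = -10

-10


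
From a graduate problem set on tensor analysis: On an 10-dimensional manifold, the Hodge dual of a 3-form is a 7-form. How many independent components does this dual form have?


The Hodge dual of a p-form on an n-dimensional manifold is an (n-p)-form.
n = 10, p = 3, so dual degree = 10 - 3 = 7
The number of components is C(n, n-p) = C(10, 7) = 120

120


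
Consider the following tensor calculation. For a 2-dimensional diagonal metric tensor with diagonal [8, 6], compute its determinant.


For a diagonal metric, the determinant is the product of diagonal entries.
Diagonal entries: 8, 6
det(g) = 8 * 6 = 48

48


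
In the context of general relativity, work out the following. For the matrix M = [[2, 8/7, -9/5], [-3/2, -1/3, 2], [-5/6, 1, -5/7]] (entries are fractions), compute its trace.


The trace is the sum of diagonal entries.
Diagonal: M[1,1] = 2, M[2,2] = -1/3, M[3,3] = -5/7
Tr(M) = 2 + -1/3 + -5/7
Computing step by step:
After adding M[1,1]: 2
After adding M[2,2]: 5/3
After adding M[3,3]: 20/21
Tr(M) = 20/21

20/21


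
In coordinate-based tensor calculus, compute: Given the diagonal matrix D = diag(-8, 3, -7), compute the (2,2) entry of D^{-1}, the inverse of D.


For a diagonal matrix, the inverse has entries (D^{-1})_{ii} = 1/d_{ii}.
The diagonal entries are: d_{11} = -8, d_{22} = 3, d_{33} = -7
We need (D^{-1})_{22} = 1/d_{22} = 1/3 = 1/3

1/3


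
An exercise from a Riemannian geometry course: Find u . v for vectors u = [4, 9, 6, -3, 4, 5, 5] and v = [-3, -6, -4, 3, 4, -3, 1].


The inner product u . v = sum of u_i * v_i.
Term-by-term: 4 * -3, 9 * -6, 6 * -4, -3 * 3, 4 * 4, 5 * -3, 5 * 1
Products: -12, -54, -24, -9, 16, -15, 5
Sum = -12 + -54 + -24 + -9 + 16 + -15 + 5 = -93

-93


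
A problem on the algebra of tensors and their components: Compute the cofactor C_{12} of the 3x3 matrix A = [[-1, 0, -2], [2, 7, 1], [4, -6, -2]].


To find cofactor C_{12}, delete row 1 and column 2.
The resulting 2x2 submatrix is: [[2, 1], [4, -2]]
Minor M_{12} = 2*-2 - 1*4
  = -4 - 4 = -8
Sign = (-1)^(1+2) = (-1)^3 = -1
Cofactor C_{12} = -1 * -8 = 8

8


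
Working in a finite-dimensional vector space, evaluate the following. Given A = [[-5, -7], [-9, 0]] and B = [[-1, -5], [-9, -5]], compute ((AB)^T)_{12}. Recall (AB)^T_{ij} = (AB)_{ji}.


(AB)^T_{ij} = (AB)_{ji} = sum_k A_{jk} B_{ki}.
For i=1, j=2 we need (AB)_{21}:
A_{21} * B_{11} = -9 * -1 = 9
A_{22} * B_{21} = 0 * -9 = 0
Sum = 9 + 0 = 9

9


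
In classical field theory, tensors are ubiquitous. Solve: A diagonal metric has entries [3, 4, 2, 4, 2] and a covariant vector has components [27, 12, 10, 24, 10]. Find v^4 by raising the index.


To raise an index with a diagonal metric: v^i = v_i / g_{ii}.
For index 4: v_4 = 24, g_{44} = 4
v^4 = 24 / 4 = 6

6


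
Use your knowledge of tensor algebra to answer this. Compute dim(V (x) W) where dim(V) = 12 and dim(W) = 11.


The dimension of a tensor product is the product of dimensions.
dim(V) = 12, dim(W) = 11
dim(V (x) W) = 12 * 11 = 132

132


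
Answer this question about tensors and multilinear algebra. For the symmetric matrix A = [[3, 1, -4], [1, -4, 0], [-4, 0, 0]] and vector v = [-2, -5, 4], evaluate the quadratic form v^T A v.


First compute Av:
(Av)_1 = 3*-2 + 1*-5 + -4*4 = -27
(Av)_2 = 1*-2 + -4*-5 + 0*4 = 18
(Av)_3 = -4*-2 + 0*-5 + 0*4 = 8
Av = [-27, 18, 8]
Then v^T (Av) = -2*-27 + -5*18 + 4*8
= 54 + -90 + 32 = -4

-4


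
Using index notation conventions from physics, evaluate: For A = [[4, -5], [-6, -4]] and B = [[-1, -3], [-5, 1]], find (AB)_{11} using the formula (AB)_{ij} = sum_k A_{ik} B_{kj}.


(AB)_{ij} = sum_k A_{ik} B_{kj}.
For i=1, j=1:
A_{11} * B_{11} = 4 * -1 = -4
A_{12} * B_{21} = -5 * -5 = 25
Sum = -4 + 25 = 21

21


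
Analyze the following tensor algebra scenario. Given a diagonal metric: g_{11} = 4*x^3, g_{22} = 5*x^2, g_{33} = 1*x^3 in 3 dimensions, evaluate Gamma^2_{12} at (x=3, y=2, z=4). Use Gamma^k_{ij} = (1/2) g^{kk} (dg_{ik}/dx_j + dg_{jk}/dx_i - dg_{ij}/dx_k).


For a diagonal metric, Gamma^k_{ij} = (1/2) g^{kk} (dg_{ik}/dx_j + dg_{jk}/dx_i - dg_{ij}/dx_k).
The metric is diagonal, so g_{ab} = 0 for a != b.
At the given point: g_{11} = 108, g_{22} = 45, g_{33} = 27
g^{22} = 1/45
dg_{12}/dx_2 = 0 (off-diagonal)
dg_{22}/dx_1 = dg_{22}/dx_1 = 30
dg_{12}/dx_2 = 0 (off-diagonal)
Numerator = 0 + 30 - 0 = 30
Gamma^2_{12} = 30 / (2 * 45) = 1/3

1/3


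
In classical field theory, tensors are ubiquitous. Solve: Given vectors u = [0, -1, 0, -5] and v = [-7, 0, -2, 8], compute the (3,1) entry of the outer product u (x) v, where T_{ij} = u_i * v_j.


The outer product entry T_{ij} = u_i * v_j.
We need i=3, j=1.
u_3 = 0, v_1 = -7
T_{3,1} = 0 * -7 = 0

0


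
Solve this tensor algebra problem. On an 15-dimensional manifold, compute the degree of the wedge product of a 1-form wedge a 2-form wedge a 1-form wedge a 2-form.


The degree of a wedge product is the sum of the degrees of the individual forms.
Degrees: 1, 2, 1, 2
Total degree = 1 + 2 + 1 + 2 = 6

6


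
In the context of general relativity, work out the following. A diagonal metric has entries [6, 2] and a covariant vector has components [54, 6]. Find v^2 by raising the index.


To raise an index with a diagonal metric: v^i = v_i / g_{ii}.
For index 2: v_2 = 6, g_{22} = 2
v^2 = 6 / 2 = 3

3


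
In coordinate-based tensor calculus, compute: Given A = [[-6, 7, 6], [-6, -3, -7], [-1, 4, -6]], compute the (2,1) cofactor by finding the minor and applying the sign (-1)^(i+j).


To find cofactor C_{21}, delete row 2 and column 1.
The resulting 2x2 submatrix is: [[7, 6], [4, -6]]
Minor M_{21} = 7*-6 - 6*4
  = -42 - 24 = -66
Sign = (-1)^(2+1) = (-1)^3 = -1
Cofactor C_{21} = -1 * -66 = 66

66


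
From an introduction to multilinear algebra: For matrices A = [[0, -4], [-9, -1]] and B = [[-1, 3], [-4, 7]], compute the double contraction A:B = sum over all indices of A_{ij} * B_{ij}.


A:B = sum over all i,j of A_{ij} * B_{ij}.
Row 1: 0*-1=0, -4*3=-12 => row sum = -12
Row 2: -9*-4=36, -1*7=-7 => row sum = 29
Total = -12 + 29 = 17

17


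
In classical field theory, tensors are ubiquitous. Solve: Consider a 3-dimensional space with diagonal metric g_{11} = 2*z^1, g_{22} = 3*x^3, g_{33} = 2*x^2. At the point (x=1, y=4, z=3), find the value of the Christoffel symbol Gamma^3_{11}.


For a diagonal metric, Gamma^k_{ij} = (1/2) g^{kk} (dg_{ik}/dx_j + dg_{jk}/dx_i - dg_{ij}/dx_k).
The metric is diagonal, so g_{ab} = 0 for a != b.
At the given point: g_{11} = 6, g_{22} = 3, g_{33} = 2
g^{33} = 1/2
dg_{13}/dx_1 = 0 (off-diagonal)
dg_{13}/dx_1 = 0 (off-diagonal)
dg_{11}/dx_3 = dg_{11}/dx_3 = 2
Numerator = 0 + 0 - 2 = -2
Gamma^3_{11} = -2 / (2 * 2) = -1/2

-1/2


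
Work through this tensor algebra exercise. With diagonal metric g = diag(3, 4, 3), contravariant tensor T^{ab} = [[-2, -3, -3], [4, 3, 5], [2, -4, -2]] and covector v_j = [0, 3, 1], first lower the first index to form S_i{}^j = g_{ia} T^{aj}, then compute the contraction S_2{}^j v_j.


Step 1: lower the first index. For a diagonal metric, g_{ia} T^{aj} = g_{ii} T^{ij} (no sum on i).
g_{22} = 4
S_2{}^1 = 4 * T^{21} = 4 * 4 = 16
S_2{}^2 = 4 * T^{22} = 4 * 3 = 12
S_2{}^3 = 4 * T^{23} = 4 * 5 = 20
Step 2: contract S_2{}^j with v_j.
S_2{}^1 * v_1 = 16 * 0 = 0
S_2{}^2 * v_2 = 12 * 3 = 36
S_2{}^3 * v_3 = 20 * 1 = 20
Result = 0 + 36 + 20 = 56

56


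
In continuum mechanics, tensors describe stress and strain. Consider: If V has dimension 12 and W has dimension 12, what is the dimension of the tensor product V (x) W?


The dimension of a tensor product is the product of dimensions.
dim(V) = 12, dim(W) = 12
dim(V (x) W) = 12 * 12 = 144

144


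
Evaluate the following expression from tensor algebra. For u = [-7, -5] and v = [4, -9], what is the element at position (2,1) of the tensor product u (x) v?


The outer product entry T_{ij} = u_i * v_j.
We need i=2, j=1.
u_2 = -5, v_1 = 4
T_{2,1} = -5 * 4 = -20

-20


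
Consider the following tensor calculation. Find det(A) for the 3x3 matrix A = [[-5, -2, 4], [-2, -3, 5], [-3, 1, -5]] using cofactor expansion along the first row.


Expanding along the first row, det(A) = a11*M_11 - a12*M_12 + a13*M_13, where M_1j is the (1,j) minor.
Minor M_11 = -3*-5 - 5*1 = 10
Minor M_12 = -2*-5 - 5*-3 = 25
Minor M_13 = -2*1 - -3*-3 = -11
det = -5*(10) - -2*(25) + 4*(-11)
    = -50 - -50 + -44
    = -44

-44


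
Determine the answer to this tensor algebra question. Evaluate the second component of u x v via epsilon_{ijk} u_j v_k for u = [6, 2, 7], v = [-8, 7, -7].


(u x v)_2 = sum_{j,k} epsilon_{2jk} u_j v_k. Only permutations of (1,2,3) contribute; the two non-zero terms are:
eps_{213} u_1 v_3 = -1 * 6 * -7 = 42
eps_{231} u_3 v_1 = 1 * 7 * -8 = -56
(u x v)_2 = -14

-14


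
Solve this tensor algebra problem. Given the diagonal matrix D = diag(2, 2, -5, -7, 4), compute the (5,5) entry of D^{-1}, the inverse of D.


For a diagonal matrix, the inverse has entries (D^{-1})_{ii} = 1/d_{ii}.
The diagonal entries are: d_{11} = 2, d_{22} = 2, d_{33} = -5, d_{44} = -7, d_{55} = 4
We need (D^{-1})_{55} = 1/d_{55} = 1/4 = 1/4

1/4


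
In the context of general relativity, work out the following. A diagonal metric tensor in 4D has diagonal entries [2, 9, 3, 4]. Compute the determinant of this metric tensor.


For a diagonal metric, the determinant is the product of diagonal entries.
Diagonal entries: 2, 9, 3, 4
det(g) = 2 * 9 * 3 * 4 = 216

216


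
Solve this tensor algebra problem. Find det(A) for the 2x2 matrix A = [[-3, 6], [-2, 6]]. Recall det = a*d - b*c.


For a 2x2 matrix [[a, b], [c, d]], det = a*d - b*c.
a = -3, b = 6, c = -2, d = 6
a*d = -3 * 6 = -18
b*c = 6 * -2 = -12
det = -18 - -12 = -6

-6


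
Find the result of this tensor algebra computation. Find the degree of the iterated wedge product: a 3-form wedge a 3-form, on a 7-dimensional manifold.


The degree of a wedge product is the sum of the degrees of the individual forms.
Degrees: 3, 3
Total degree = 3 + 3 = 6

6


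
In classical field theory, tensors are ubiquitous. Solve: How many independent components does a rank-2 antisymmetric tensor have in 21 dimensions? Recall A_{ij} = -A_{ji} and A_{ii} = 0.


An antisymmetric rank-2 tensor satisfies A_{ij} = -A_{ji}, so diagonal entries are zero.
The independent components are the upper-triangular entries: C(n, 2) = n(n-1)/2.
n = 21
C(21, 2) = 21 * 20 / 2 = 420 / 2 = 210

210


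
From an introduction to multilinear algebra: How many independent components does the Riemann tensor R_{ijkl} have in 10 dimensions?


The Riemann tensor in d dimensions has d^2(d^2 - 1)/12 independent components.
d = 10, so d^2 = 100
d^2 - 1 = 99
d^2(d^2 - 1) = 100 * 99 = 9900
Divide by 12: 9900 / 12 = 825

825


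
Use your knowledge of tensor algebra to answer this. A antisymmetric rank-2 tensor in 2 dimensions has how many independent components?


A antisymmetric rank-2 tensor in d dimensions has d(d-1)/2 independent components.
d = 2
d(d-1)/2 = 2 * 1 / 2 = 2 / 2 = 1

1


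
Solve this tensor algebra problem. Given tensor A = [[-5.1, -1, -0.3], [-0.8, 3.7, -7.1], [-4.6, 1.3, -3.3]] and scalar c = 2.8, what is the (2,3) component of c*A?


Scalar multiplication: (cA)_{ij} = c * A_{ij}.
c = 2.8
A_{23} = -7.1
(cA)_{23} = 2.8 * -7.1 = -19.88

-19.88


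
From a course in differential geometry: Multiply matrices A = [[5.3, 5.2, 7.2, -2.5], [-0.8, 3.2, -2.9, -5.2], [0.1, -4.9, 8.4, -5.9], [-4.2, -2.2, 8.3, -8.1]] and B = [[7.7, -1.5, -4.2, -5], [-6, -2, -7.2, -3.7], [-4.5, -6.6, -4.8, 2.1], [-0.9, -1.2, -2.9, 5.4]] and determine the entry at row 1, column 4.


(AB)_{ij} = sum_k A_{ik} B_{kj}.
For i=1, j=4:
A_{11} * B_{14} = 5.3 * -5 = -26.5
A_{12} * B_{24} = 5.2 * -3.7 = -19.24
A_{13} * B_{34} = 7.2 * 2.1 = 15.12
A_{14} * B_{44} = -2.5 * 5.4 = -13.5
Sum = -26.5 + -19.24 + 15.12 + -13.5 = -44.12

-44.12


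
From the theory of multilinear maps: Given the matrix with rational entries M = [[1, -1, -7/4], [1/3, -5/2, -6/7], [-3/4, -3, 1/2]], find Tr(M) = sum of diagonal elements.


The trace is the sum of diagonal entries.
Diagonal: M[1,1] = 1, M[2,2] = -5/2, M[3,3] = 1/2
Tr(M) = 1 + -5/2 + 1/2
Computing step by step:
After adding M[1,1]: 1
After adding M[2,2]: -3/2
After adding M[3,3]: -1
Tr(M) = -1

-1


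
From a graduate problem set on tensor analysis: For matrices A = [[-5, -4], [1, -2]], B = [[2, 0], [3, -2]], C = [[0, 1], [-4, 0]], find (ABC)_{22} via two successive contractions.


(ABC)_{22} = sum_m (AB)_{2m} C_{m2}. First compute row 2 of AB.
(AB)_{21} = 1*2 + -2*3 = -4
(AB)_{22} = 1*0 + -2*-2 = 4
Now contract with column 2 of C:
(AB)_{21} * C_{12} = -4 * 1 = -4
(AB)_{22} * C_{22} = 4 * 0 = 0
(ABC)_{22} = -4 + 0 = -4

-4


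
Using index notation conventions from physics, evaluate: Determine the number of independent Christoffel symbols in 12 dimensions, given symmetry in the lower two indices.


Christoffel symbols Gamma^k_{ij} are symmetric in i,j, so there are d * d(d+1)/2 independent symbols.
d = 12
d(d+1)/2 = 12 * 13 / 2 = 78
Total = 12 * 78 = 936

936


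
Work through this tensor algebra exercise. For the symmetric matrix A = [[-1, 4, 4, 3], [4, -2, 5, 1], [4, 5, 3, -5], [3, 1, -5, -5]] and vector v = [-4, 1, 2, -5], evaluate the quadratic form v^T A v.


First compute Av:
(Av)_1 = -1*-4 + 4*1 + 4*2 + 3*-5 = 1
(Av)_2 = 4*-4 + -2*1 + 5*2 + 1*-5 = -13
(Av)_3 = 4*-4 + 5*1 + 3*2 + -5*-5 = 20
(Av)_4 = 3*-4 + 1*1 + -5*2 + -5*-5 = 4
Av = [1, -13, 20, 4]
Then v^T (Av) = -4*1 + 1*-13 + 2*20 + -5*4
= -4 + -13 + 40 + -20 = 3

3


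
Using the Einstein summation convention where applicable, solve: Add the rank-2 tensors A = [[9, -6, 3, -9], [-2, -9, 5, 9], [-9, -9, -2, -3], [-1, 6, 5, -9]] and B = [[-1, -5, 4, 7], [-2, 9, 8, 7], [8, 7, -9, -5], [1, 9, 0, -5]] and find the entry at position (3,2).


Tensor addition is component-wise: (A + B)_{ij} = A_{ij} + B_{ij}.
A_{32} = -9
B_{32} = 7
(A + B)_{32} = -9 + 7 = -2

-2


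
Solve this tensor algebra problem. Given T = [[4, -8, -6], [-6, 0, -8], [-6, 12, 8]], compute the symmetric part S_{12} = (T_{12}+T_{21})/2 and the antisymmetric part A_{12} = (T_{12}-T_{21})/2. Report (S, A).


T_{12} = -8
T_{21} = -6
S_{12} = (-8 + -6)/2 = -14/2 = -7
A_{12} = (-8 - -6)/2 = -2/2 = -1
Check: S + A = -7 + -1 = -8 = T_{12}.

(-7, -1)


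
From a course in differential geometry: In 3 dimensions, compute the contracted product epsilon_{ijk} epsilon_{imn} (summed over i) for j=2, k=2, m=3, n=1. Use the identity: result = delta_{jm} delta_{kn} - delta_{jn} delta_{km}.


Using the identity: epsilon_{ijk} epsilon_{imn} = delta_{jm} delta_{kn} - delta_{jn} delta_{km}.
delta_{23} = 0
delta_{21} = 0
delta_{21} = 0
delta_{23} = 0
Result = 0 * 0 - 0 * 0 = 0 - 0 = 0

0


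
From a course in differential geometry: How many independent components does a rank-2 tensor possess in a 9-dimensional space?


The number of components of a rank-r tensor in d dimensions is d^r.
Here d = 9 and r = 2.
9^2 = 81

81


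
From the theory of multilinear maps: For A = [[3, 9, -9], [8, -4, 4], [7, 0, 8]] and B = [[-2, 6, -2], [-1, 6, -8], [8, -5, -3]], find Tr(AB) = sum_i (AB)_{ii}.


Tr(AB) = sum_i (AB)_{ii} where (AB)_{ii} = sum_k A_{ik} B_{ki}.
(AB)_{11} = 3*-2 + 9*-1 + -9*8 = -87
(AB)_{22} = 8*6 + -4*6 + 4*-5 = 4
(AB)_{33} = 7*-2 + 0*-8 + 8*-3 = -38
Tr(AB) = -87 + 4 + -38 = -121

-121


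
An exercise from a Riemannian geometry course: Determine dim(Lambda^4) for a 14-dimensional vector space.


The dimension of the space of p-forms on an n-dimensional space is C(n, p).
n = 14, p = 4
C(14, 4) = 14! / (4! * 10!) = 1001

1001


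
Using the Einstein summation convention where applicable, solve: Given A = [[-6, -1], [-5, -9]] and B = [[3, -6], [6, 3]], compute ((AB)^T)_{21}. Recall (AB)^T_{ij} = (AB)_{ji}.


(AB)^T_{ij} = (AB)_{ji} = sum_k A_{jk} B_{ki}.
For i=2, j=1 we need (AB)_{12}:
A_{11} * B_{12} = -6 * -6 = 36
A_{12} * B_{22} = -1 * 3 = -3
Sum = 36 + -3 = 33

33


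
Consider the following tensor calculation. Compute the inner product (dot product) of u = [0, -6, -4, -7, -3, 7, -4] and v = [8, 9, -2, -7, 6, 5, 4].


The inner product u . v = sum of u_i * v_i.
Term-by-term: 0 * 8, -6 * 9, -4 * -2, -7 * -7, -3 * 6, 7 * 5, -4 * 4
Products: 0, -54, 8, 49, -18, 35, -16
Sum = 0 + -54 + 8 + 49 + -18 + 35 + -16 = 4

4


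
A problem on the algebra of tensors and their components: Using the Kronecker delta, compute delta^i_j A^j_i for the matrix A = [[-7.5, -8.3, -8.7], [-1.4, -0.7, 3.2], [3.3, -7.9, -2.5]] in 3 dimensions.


The contraction (trace) of a rank-2 tensor is the sum of its diagonal elements.
Diagonal entries: A[1,1] = -7.5, A[2,2] = -0.7, A[3,3] = -2.5
Tr(A) = -7.5 + -0.7 + -2.5 = -10.7

-10.7


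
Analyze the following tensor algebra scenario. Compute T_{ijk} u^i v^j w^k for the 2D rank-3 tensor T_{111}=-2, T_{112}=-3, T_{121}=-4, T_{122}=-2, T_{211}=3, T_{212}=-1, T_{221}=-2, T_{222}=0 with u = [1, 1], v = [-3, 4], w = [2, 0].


S = sum over i,j,k of T_{ijk} u_i v_j w_k. Expanding all 8 terms:
T_{111}*u_1*v_1*w_1 = -2*1*-3*2 = 12  (running total: 12)
T_{112}*u_1*v_1*w_2 = -3*1*-3*0 = 0  (running total: 12)
T_{121}*u_1*v_2*w_1 = -4*1*4*2 = -32  (running total: -20)
T_{122}*u_1*v_2*w_2 = -2*1*4*0 = 0  (running total: -20)
T_{211}*u_2*v_1*w_1 = 3*1*-3*2 = -18  (running total: -38)
T_{212}*u_2*v_1*w_2 = -1*1*-3*0 = 0  (running total: -38)
T_{221}*u_2*v_2*w_1 = -2*1*4*2 = -16  (running total: -54)
T_{222}*u_2*v_2*w_2 = 0*1*4*0 = 0  (running total: -54)
S = -54

-54


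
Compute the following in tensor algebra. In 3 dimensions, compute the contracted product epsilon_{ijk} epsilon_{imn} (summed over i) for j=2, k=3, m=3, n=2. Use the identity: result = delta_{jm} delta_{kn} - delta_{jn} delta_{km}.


Using the identity: epsilon_{ijk} epsilon_{imn} = delta_{jm} delta_{kn} - delta_{jn} delta_{km}.
delta_{23} = 0
delta_{32} = 0
delta_{22} = 1
delta_{33} = 1
Result = 0 * 0 - 1 * 1 = 0 - 1 = -1

-1


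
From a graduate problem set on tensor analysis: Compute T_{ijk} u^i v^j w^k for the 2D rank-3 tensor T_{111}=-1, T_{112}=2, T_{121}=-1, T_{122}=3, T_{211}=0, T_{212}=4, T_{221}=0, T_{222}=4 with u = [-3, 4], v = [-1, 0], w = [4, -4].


S = sum over i,j,k of T_{ijk} u_i v_j w_k. Expanding all 8 terms:
T_{111}*u_1*v_1*w_1 = -1*-3*-1*4 = -12  (running total: -12)
T_{112}*u_1*v_1*w_2 = 2*-3*-1*-4 = -24  (running total: -36)
T_{121}*u_1*v_2*w_1 = -1*-3*0*4 = 0  (running total: -36)
T_{122}*u_1*v_2*w_2 = 3*-3*0*-4 = 0  (running total: -36)
T_{211}*u_2*v_1*w_1 = 0*4*-1*4 = 0  (running total: -36)
T_{212}*u_2*v_1*w_2 = 4*4*-1*-4 = 64  (running total: 28)
T_{221}*u_2*v_2*w_1 = 0*4*0*4 = 0  (running total: 28)
T_{222}*u_2*v_2*w_2 = 4*4*0*-4 = 0  (running total: 28)
S = 28

28


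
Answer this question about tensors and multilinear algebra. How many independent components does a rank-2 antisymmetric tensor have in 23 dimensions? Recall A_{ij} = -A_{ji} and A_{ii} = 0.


An antisymmetric rank-2 tensor satisfies A_{ij} = -A_{ji}, so diagonal entries are zero.
The independent components are the upper-triangular entries: C(n, 2) = n(n-1)/2.
n = 23
C(23, 2) = 23 * 22 / 2 = 506 / 2 = 253

253


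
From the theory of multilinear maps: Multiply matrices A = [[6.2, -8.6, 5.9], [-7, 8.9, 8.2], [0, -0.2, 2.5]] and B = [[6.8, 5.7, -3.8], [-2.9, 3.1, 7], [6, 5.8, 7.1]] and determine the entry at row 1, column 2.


(AB)_{ij} = sum_k A_{ik} B_{kj}.
For i=1, j=2:
A_{11} * B_{12} = 6.2 * 5.7 = 35.34
A_{12} * B_{22} = -8.6 * 3.1 = -26.66
A_{13} * B_{32} = 5.9 * 5.8 = 34.22
Sum = 35.34 + -26.66 + 34.22 = 42.9

42.9


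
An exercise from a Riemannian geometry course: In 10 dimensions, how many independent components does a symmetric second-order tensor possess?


A symmetric rank-2 tensor in d dimensions has d(d+1)/2 independent components.
d = 10
d(d+1)/2 = 10 * 11 / 2 = 110 / 2 = 55

55


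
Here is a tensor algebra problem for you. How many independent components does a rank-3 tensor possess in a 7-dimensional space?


The number of components of a rank-r tensor in d dimensions is d^r.
Here d = 7 and r = 3.
7^3 = 343

343


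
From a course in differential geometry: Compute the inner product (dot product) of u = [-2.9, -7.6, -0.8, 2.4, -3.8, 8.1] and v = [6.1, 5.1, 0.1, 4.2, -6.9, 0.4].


The inner product u . v = sum of u_i * v_i.
Term-by-term: -2.9 * 6.1, -7.6 * 5.1, -0.8 * 0.1, 2.4 * 4.2, -3.8 * -6.9, 8.1 * 0.4
Products: -17.69, -38.76, -0.08, 10.08, 26.22, 3.24
Sum = -17.69 + -38.76 + -0.08 + 10.08 + 26.22 + 3.24 = -16.99

-16.99


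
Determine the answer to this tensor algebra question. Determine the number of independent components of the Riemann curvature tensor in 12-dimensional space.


The Riemann tensor in d dimensions has d^2(d^2 - 1)/12 independent components.
d = 12, so d^2 = 144
d^2 - 1 = 143
d^2(d^2 - 1) = 144 * 143 = 20592
Divide by 12: 20592 / 12 = 1716

1716


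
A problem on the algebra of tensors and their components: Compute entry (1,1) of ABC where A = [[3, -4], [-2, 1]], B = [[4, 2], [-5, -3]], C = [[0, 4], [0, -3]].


(ABC)_{11} = sum_m (AB)_{1m} C_{m1}. First compute row 1 of AB.
(AB)_{11} = 3*4 + -4*-5 = 32
(AB)_{12} = 3*2 + -4*-3 = 18
Now contract with column 1 of C:
(AB)_{11} * C_{11} = 32 * 0 = 0
(AB)_{12} * C_{21} = 18 * 0 = 0
(ABC)_{11} = 0 + 0 = 0

0


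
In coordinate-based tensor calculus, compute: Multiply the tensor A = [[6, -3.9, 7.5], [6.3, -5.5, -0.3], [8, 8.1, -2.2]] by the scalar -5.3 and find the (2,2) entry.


Scalar multiplication: (cA)_{ij} = c * A_{ij}.
c = -5.3
A_{22} = -5.5
(cA)_{22} = -5.3 * -5.5 = 29.15

29.15
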